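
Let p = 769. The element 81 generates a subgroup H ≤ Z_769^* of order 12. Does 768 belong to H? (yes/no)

yes

⟨81⟩ has order 12; its elements mod 769 are {1, 19, 62, 81, 360, 361, 408, 409, 688, 707, 750, 768}.
768 is in this set.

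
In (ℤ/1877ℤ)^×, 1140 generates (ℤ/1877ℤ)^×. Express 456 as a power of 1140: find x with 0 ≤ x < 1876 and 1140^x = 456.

Baby-step giant-step with m = ceil(sqrt(1876)) = 44.
Baby table (1140^j mod 1877 for j=0..43):
  0:1  1:1140  2:716  3:1622  4:235  5:1366  6:1207  7:139
  8:792  9:43  10:218  11:756  12:297  13:720  14:551  15:1222
  16:346  17:270  18:1849  19:1866  20:599  21:1509  22:928  23:1169
  24:1867  25:1739  26:348  27:673  28:1404  29:1356  30:1069  31:487
  32:1465  33:1447  34:1574  35:1825  36:784  37:308  38:121  39:919
  40:294  41:1054  42:280  43:110
Giant step factor: 1140^(-44) ≡ 847 (mod 1877).
Scan 456·847^i mod 1877 for i = 0, 1, …:
  i=0: 456   i=1: 1447
Match at i=1, j=33: x = 1·44 + 33 = 77.

77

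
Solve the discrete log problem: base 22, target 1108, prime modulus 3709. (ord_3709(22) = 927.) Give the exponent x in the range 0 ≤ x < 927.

Baby-step giant-step with m = ceil(sqrt(927)) = 31.
Baby table (22^j mod 3709 for j=0..30):
  0:1  1:22  2:484  3:3230  4:589  5:1831  6:3192  7:3462
  8:1984  9:2849  10:3334  11:2877  12:241  13:1593  14:1665  15:3249
  16:1007  17:3609  18:1509  19:3526  20:3392  21:444  22:2350  23:3483
  24:2446  25:1886  26:693  27:410  28:1602  29:1863  30:187
Giant step factor: 22^(-31) ≡ 3535 (mod 3709).
Scan 1108·3535^i mod 3709 for i = 0, 1, …:
  i=0: 1108   i=1: 76   i=2: 1612   i=3: 1396
  i=4: 1890   i=5: 1241   i=6: 2897   i=7: 346
  i=8: 2849
Match at i=8, j=9: x = 8·31 + 9 = 257.

257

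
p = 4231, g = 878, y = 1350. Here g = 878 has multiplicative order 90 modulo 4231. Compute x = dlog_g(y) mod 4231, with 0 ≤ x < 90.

Baby-step giant-step with m = ceil(sqrt(90)) = 10.
Baby table (878^j mod 4231 for j=0..9):
  0:1  1:878  2:842  3:3082  4:2387  5:1441  6:129  7:3256
  8:2843  9:4095
Giant step factor: 878^(-10) ≡ 2120 (mod 4231).
Scan 1350·2120^i mod 4231 for i = 0, 1, …:
  i=0: 1350   i=1: 1844   i=2: 4067   i=3: 3493
  i=4: 910   i=5: 4095
Match at i=5, j=9: x = 5·10 + 9 = 59.

59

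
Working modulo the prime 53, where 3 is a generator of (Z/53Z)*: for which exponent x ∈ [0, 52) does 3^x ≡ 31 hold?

5

Baby-step giant-step with m = ceil(sqrt(52)) = 8.
Baby table (3^j mod 53 for j=0..7):
  0:1  1:3  2:9  3:27  4:28  5:31  6:40  7:14
Giant step factor: 3^(-8) ≡ 24 (mod 53).
Scan 31·24^i mod 53 for i = 0, 1, …:
  i=0: 31
Match at i=0, j=5: x = 0·8 + 5 = 5.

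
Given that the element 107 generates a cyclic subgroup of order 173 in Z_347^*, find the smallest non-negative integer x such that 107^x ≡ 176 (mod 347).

33

Baby-step giant-step with m = ceil(sqrt(173)) = 14.
Baby table (107^j mod 347 for j=0..13):
  0:1  1:107  2:345  3:133  4:4  5:81  6:339  7:185
  8:16  9:324  10:315  11:46  12:64  13:255
Giant step factor: 107^(-14) ≡ 225 (mod 347).
Scan 176·225^i mod 347 for i = 0, 1, …:
  i=0: 176   i=1: 42   i=2: 81
Match at i=2, j=5: x = 2·14 + 5 = 33.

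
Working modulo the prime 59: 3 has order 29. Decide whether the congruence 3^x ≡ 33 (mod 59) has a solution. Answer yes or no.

no

33 ∈ ⟨3⟩ iff 33^29 ≡ 1 (mod 59), since |⟨3⟩| = 29.
33^29 mod 59 = 58.
Since 58 ≠ 1, 33 does not lie in the subgroup.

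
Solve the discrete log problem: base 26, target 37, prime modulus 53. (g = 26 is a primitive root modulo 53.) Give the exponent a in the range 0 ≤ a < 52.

22

Baby-step giant-step with m = ceil(sqrt(52)) = 8.
Baby table (26^j mod 53 for j=0..7):
  0:1  1:26  2:40  3:33  4:10  5:48  6:29  7:12
Giant step factor: 26^(-8) ≡ 44 (mod 53).
Scan 37·44^i mod 53 for i = 0, 1, …:
  i=0: 37   i=1: 38   i=2: 29
Match at i=2, j=6: a = 2·8 + 6 = 22.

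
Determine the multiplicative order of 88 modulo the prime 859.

The order of 88 must divide p − 1 = 858 = 2 · 3 · 11 · 13.
Divisors: 1, 2, 3, 6, 11, 13, 22, 26, 33, 39, 66, 78, 143, 286, 429, 858.
Check each in increasing order: 88^1 ≡ 88;  88^2 ≡ 13;  88^3 ≡ 285;  88^6 ≡ 479;  88^11 ≡ 1.
Smallest exponent giving 1 is 11.

11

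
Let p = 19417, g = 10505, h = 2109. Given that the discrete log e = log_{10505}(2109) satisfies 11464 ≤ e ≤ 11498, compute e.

Compute 10505^11464 mod 19417 = 12654, then multiply by 10505 repeatedly:
  10505^11464=12654  10505^11465=1488  10505^11466=755  10505^11467=9139  10505^11468=7547
  10505^11469=1624  10505^11470=11994  10505^11471=57  10505^11472=16275  10505^11473=2190
  10505^11474=16222  10505^11475=8518  10505^11476=8054  10505^11477=7401  10505^11478=1837
  10505^11479=16604  10505^11480=2109
Found 2109 at exponent 11480.

11480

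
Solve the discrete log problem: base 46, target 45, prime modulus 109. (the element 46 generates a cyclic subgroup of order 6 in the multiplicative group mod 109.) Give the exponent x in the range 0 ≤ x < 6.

2

Successive powers of 46 modulo 109:
  46^0=1  46^1=46  46^2=45
So 46^2 ≡ 45 (mod 109), giving x = 2.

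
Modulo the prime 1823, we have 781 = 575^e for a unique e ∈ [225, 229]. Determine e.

229

Compute 575^225 mod 1823 = 1182, then multiply by 575 repeatedly:
  575^225=1182  575^226=1494  575^227=417  575^228=962  575^229=781
Found 781 at exponent 229.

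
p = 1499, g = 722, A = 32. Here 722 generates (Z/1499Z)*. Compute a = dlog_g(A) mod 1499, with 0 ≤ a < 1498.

1193

Baby-step giant-step with m = ceil(sqrt(1498)) = 39.
Baby table (722^j mod 1499 for j=0..38):
  0:1  1:722  2:1131  3:1126  4:514  5:855  6:1221  7:150
  8:372  9:263  10:1012  11:651  12:835  13:272  14:15  15:337
  16:476  17:401  18:215  19:833  20:327  21:751  22:1083  23:947
  24:190  25:771  26:533  27:1082  28:225  29:558  30:1144  31:19
  32:227  33:503  34:408  35:772  36:1255  37:714  38:1351
Giant step factor: 722^(-39) ≡ 667 (mod 1499).
Scan 32·667^i mod 1499 for i = 0, 1, …:
  i=0: 32   i=1: 358   i=2: 445   i=3: 13
  i=4: 1176   i=5: 415   i=6: 989   i=7: 103
  i=8: 1246   i=9: 636     …   i=29: 361
  i=30: 947
Match at i=30, j=23: a = 30·39 + 23 = 1193.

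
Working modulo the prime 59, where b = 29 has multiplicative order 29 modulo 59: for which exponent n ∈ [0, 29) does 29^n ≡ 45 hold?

10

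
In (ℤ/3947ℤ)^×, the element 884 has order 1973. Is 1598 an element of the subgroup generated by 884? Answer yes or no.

yes

1598 ∈ ⟨884⟩ iff 1598^1973 ≡ 1 (mod 3947), since |⟨884⟩| = 1973.
1598^1973 mod 3947 = 1.
Since 1 = 1, 1598 lies in the subgroup.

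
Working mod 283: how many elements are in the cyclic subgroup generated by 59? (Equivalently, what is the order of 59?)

141

The order of 59 must divide p − 1 = 282 = 2 · 3 · 47.
Divisors: 1, 2, 3, 6, 47, 94, 141, 282.
Check each in increasing order: 59^1 ≡ 59;  59^2 ≡ 85;  59^3 ≡ 204;  59^6 ≡ 15;  59^47 ≡ 238;  59^94 ≡ 44;  59^141 ≡ 1.
Smallest exponent giving 1 is 141.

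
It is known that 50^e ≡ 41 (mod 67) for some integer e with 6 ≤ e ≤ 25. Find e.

23

Compute 50^6 mod 67 = 15, then multiply by 50 repeatedly:
  50^6=15  50^7=13  50^8=47  50^9=5  50^10=49
  50^11=38  50^12=24  50^13=61  50^14=35  50^15=8
  50^16=65  50^17=34  50^18=25  50^19=44  50^20=56
  50^21=53  50^22=37  50^23=41
Found 41 at exponent 23.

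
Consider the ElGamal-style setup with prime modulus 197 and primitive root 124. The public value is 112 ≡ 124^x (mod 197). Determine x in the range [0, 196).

Baby-step giant-step with m = ceil(sqrt(196)) = 14.
Baby table (124^j mod 197 for j=0..13):
  0:1  1:124  2:10  3:58  4:100  5:186  6:15  7:87
  8:150  9:82  10:121  11:32  12:28  13:123
Giant step factor: 124^(-14) ≡ 19 (mod 197).
Scan 112·19^i mod 197 for i = 0, 1, …:
  i=0: 112   i=1: 158   i=2: 47   i=3: 105
  i=4: 25   i=5: 81   i=6: 160   i=7: 85
  i=8: 39   i=9: 150
Match at i=9, j=8: x = 9·14 + 8 = 134.

134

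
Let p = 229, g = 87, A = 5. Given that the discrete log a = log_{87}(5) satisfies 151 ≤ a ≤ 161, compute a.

Compute 87^151 mod 229 = 170, then multiply by 87 repeatedly:
  87^151=170  87^152=134  87^153=208  87^154=5
Found 5 at exponent 154.

154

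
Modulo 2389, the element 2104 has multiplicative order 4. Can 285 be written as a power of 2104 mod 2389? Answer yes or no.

yes

⟨2104⟩ has order 4; its elements mod 2389 are {1, 285, 2104, 2388}.
285 is in this set.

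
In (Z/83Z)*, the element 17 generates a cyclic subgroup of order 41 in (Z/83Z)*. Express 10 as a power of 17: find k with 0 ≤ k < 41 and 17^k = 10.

21

Successive powers of 17 modulo 83:
  17^0=1  17^1=17  17^2=40  17^3=16  17^4=23  17^5=59
  17^6=7  17^7=36  17^8=31  17^9=29  17^10=78  17^11=81
  17^12=49  17^13=3  17^14=51  17^15=37  17^16=48  17^17=69
  17^18=11  17^19=21  17^20=25  17^21=10
So 17^21 ≡ 10 (mod 83), giving k = 21.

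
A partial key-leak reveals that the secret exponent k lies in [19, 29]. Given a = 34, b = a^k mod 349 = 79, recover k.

Compute 34^19 mod 349 = 132, then multiply by 34 repeatedly:
  34^19=132  34^20=300  34^21=79
Found 79 at exponent 21.

21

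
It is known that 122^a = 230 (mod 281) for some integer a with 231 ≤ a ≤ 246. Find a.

Compute 122^231 mod 281 = 214, then multiply by 122 repeatedly:
  122^231=214  122^232=256  122^233=41  122^234=225  122^235=193
  122^236=223  122^237=230
Found 230 at exponent 237.

237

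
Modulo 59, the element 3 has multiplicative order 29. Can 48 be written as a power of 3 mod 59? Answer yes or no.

yes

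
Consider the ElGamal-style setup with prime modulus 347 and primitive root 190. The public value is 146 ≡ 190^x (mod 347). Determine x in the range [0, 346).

261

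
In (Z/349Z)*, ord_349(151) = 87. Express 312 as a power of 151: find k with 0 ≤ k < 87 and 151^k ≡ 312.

Baby-step giant-step with m = ceil(sqrt(87)) = 10.
Baby table (151^j mod 349 for j=0..9):
  0:1  1:151  2:116  3:66  4:194  5:327  6:168  7:240
  8:293  9:269
Giant step factor: 151^(-10) ≡ 106 (mod 349).
Scan 312·106^i mod 349 for i = 0, 1, …:
  i=0: 312   i=1: 266   i=2: 276   i=3: 289
  i=4: 271   i=5: 108   i=6: 280   i=7: 15
  i=8: 194
Match at i=8, j=4: k = 8·10 + 4 = 84.

84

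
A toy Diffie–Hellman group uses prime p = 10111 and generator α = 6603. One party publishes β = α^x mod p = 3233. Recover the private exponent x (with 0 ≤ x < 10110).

7983

Baby-step giant-step with m = ceil(sqrt(10110)) = 101.
Baby table (6603^j mod 10111 for j=0..100):
  0:1  1:6603  2:977  3:313  4:4095  5:2471  6:6970  7:7749
  8:4987  9:7745  10:8908  11:3837  12:7656  13:7679  14:7883  15:21
  16:7220  17:295  18:6573  19:5107  20:1336  21:4816  22:953  23:3617
  24:869  25:5070  26:9800  27:9111  28:9594  29:3767  30:441  31:10066
  32:6195  33:6590  34:6137  35:7834  36:26  37:9902  38:5180  39:8138
  40:5360  41:3580  42:9333  43:9365  44:8330  45:9261  46:9166  47:8763
  48:6947  49:7545  50:2738  51:546  52:5722  53:7670  54:9122  55:1339
  56:4403  57:3884  58:4556  59:3043  60:2372  61:377  62:2025  63:4333
  64:6780  65:6943  66:1355  67:8941  68:9405  69:9564  70:7897  71:1464
  72:676  73:4677  74:3237  75:9368  76:7917  77:2081  78:10105  79:826
  80:4249  81:8233  82:5763  83:5396  84:8735  85:4061  86:411  87:4085
  88:7218  89:7311  90:4619  91:4481  92:3257  93:9985  94:7235  95:8341
  96:1006  97:9802  98:2095  99:1437  100:4393
Giant step factor: 6603^(-101) ≡ 6497 (mod 10111).
Scan 3233·6497^i mod 10111 for i = 0, 1, …:
  i=0: 3233   i=1: 4254   i=2: 4875   i=3: 5223
  i=4: 1315   i=5: 9871   i=6: 7925   i=7: 3513
  i=8: 3434   i=9: 5832     …   i=78: 6000
  i=79: 4095
Match at i=79, j=4: x = 79·101 + 4 = 7983.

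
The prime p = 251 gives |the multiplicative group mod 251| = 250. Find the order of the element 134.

250

The order of 134 must divide p − 1 = 250 = 2 · 5^3.
Divisors: 1, 2, 5, 10, 25, 50, 125, 250.
Check each in increasing order: 134^1 ≡ 134;  134^2 ≡ 135;  134^5 ≡ 171;  134^10 ≡ 125;  134^25 ≡ 231;  134^50 ≡ 149;  134^125 ≡ 250;  134^250 ≡ 1.
Smallest exponent giving 1 is 250.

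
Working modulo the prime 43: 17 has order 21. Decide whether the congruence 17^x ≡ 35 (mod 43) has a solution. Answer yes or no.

yes

⟨17⟩ has order 21; its elements mod 43 are {1, 4, 6, 9, 10, 11, 13, 14, 15, 16, 17, 21, 23, 24, 25, 31, 35, 36, 38, 40, 41}.
35 is in this set.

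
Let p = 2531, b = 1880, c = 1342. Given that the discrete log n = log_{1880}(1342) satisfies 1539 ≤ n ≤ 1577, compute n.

Compute 1880^1539 mod 2531 = 1654, then multiply by 1880 repeatedly:
  1880^1539=1654  1880^1540=1452  1880^1541=1342
Found 1342 at exponent 1541.

1541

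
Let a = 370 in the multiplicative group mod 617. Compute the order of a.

The order of 370 must divide p − 1 = 616 = 2^3 · 7 · 11.
Divisors: 1, 2, 4, 7, 8, 11, 14, 22, 28, 44, 56, 77, 88, 154, 308, 616.
Check each in increasing order: 370^1 ≡ 370;  370^2 ≡ 543;  370^4 ≡ 540;  370^7 ≡ 588;  370^8 ≡ 376;  370^11 ≡ 382;  370^14 ≡ 224;  370^22 ≡ 312;  370^28 ≡ 199;  370^44 ≡ 475;  370^56 ≡ 113;  370^77 ≡ 182;  370^88 ≡ 420;  370^154 ≡ 423;  370^308 ≡ 616;  370^616 ≡ 1.
Smallest exponent giving 1 is 616.

616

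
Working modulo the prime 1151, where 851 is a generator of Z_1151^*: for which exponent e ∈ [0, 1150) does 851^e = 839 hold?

14

Baby-step giant-step with m = ceil(sqrt(1150)) = 34.
Baby table (851^j mod 1151 for j=0..33):
  0:1  1:851  2:222  3:158  4:942  5:546  6:793  7:357
  8:1094  9:986  10:7  11:202  12:403  13:1106  14:839  15:369
  16:947  17:197  18:752  19:1147  20:49  21:263  22:519  23:836
  24:118  25:281  26:874  27:228  28:660  29:1123  30:343  31:690
  32:180  33:97
Giant step factor: 851^(-34) ≡ 1066 (mod 1151).
Scan 839·1066^i mod 1151 for i = 0, 1, …:
  i=0: 839
Match at i=0, j=14: e = 0·34 + 14 = 14.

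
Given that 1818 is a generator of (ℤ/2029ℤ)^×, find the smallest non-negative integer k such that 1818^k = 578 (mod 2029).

53

Baby-step giant-step with m = ceil(sqrt(2028)) = 46.
Baby table (1818^j mod 2029 for j=0..45):
  0:1  1:1818  2:1912  3:339  4:1515  5:917  6:1297  7:248
  8:426  9:1419  10:883  11:355  12:168  13:1074  14:634  15:140
  16:895  17:1881  18:793  19:1084  20:553  21:999  22:227  23:799
  24:1847  25:1880  26:1004  27:1201  28:214  29:1513  30:1339  31:1531
  32:1599  33:1454  34:1614  35:318  36:1888  37:1345  38:265  39:897
  40:1459  41:559  42:1762  43:1554  44:804  45:792
Giant step factor: 1818^(-46) ≡ 1208 (mod 2029).
Scan 578·1208^i mod 2029 for i = 0, 1, …:
  i=0: 578   i=1: 248
Match at i=1, j=7: k = 1·46 + 7 = 53.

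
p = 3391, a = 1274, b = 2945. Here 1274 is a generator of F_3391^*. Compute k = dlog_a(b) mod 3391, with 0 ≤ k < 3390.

3363

Baby-step giant-step with m = ceil(sqrt(3390)) = 59.
Baby table (1274^j mod 3391 for j=0..58):
  0:1  1:1274  2:2178  3:934  4:3066  5:3043  6:869  7:1640
  8:504  9:1197  10:2419  11:2778  12:2359  13:940  14:537  15:2547
  16:3082  17:3081  18:1807  19:3020  20:2086  21:2411  22:2759  23:1890
  24:250  25:3137  26:1940  27:2912  28:134  29:1166  30:226  31:3080
  32:533  33:842  34:1152  35:2736  36:3107  37:1021  38:2001  39:2633
  40:743  41:493  42:747  43:2198  44:2677  45:2543  46:1377  47:1151
  48:1462  49:929  50:87  51:2326  52:2981  53:3265  54:2244  55:243
  56:1001  57:258  58:3156
Giant step factor: 1274^(-59) ≡ 1806 (mod 3391).
Scan 2945·1806^i mod 3391 for i = 0, 1, …:
  i=0: 2945   i=1: 1582   i=2: 1870   i=3: 3175
  i=4: 3260   i=5: 784   i=6: 1857   i=7: 43
  i=8: 3056   i=9: 1979     …   i=56: 2409
  i=57: 1
Match at i=57, j=0: k = 57·59 + 0 = 3363.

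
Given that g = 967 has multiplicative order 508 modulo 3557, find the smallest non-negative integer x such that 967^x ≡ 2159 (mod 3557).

Baby-step giant-step with m = ceil(sqrt(508)) = 23.
Baby table (967^j mod 3557 for j=0..22):
  0:1  1:967  2:3155  3:2536  4:1539  5:1387  6:240  7:875
  8:3116  9:393  10:2989  11:2079  12:688  13:137  14:870  15:1838
  16:2403  17:980  18:1498  19:867  20:2494  21:52  22:486
Giant step factor: 967^(-23) ≡ 1275 (mod 3557).
Scan 2159·1275^i mod 3557 for i = 0, 1, …:
  i=0: 2159   i=1: 3164   i=2: 462   i=3: 2145
  i=4: 3099   i=5: 2955   i=6: 762   i=7: 489
  i=8: 1000   i=9: 1594   i=10: 1303   i=11: 206
  i=12: 2989
Match at i=12, j=10: x = 12·23 + 10 = 286.

286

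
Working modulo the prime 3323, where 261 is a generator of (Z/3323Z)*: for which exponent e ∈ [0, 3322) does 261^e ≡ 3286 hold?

2453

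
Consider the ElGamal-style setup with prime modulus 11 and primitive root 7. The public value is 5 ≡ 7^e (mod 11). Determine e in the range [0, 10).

2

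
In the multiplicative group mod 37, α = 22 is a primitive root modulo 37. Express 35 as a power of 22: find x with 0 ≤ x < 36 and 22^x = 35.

25

Successive powers of 22 modulo 37:
  22^0=1  22^1=22  22^2=3  22^3=29  22^4=9  22^5=13
  22^6=27  22^7=2  22^8=7  22^9=6  22^10=21  22^11=18
  22^12=26  22^13=17  22^14=4  22^15=14  22^16=12  22^17=5
  22^18=36  22^19=15  22^20=34  22^21=8  22^22=28  22^23=24
  22^24=10  22^25=35
So 22^25 ≡ 35 (mod 37), giving x = 25.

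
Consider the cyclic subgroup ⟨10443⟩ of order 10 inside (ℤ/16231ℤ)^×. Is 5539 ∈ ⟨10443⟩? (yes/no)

no

5539 ∈ ⟨10443⟩ iff 5539^10 ≡ 1 (mod 16231), since |⟨10443⟩| = 10.
5539^10 mod 16231 = 6830.
Since 6830 ≠ 1, 5539 does not lie in the subgroup.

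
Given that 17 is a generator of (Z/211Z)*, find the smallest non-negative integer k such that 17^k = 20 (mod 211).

26

Successive powers of 17 modulo 211:
  17^0=1  17^1=17  17^2=78  17^3=60  17^4=176  17^5=38
  17^6=13  17^7=10  17^8=170  17^9=147  17^10=178  17^11=72
  17^12=169  17^13=130  17^14=100  17^15=12  17^16=204  17^17=92
  17^18=87  17^19=2  17^20=34  17^21=156  17^22=120  17^23=141
  17^24=76  17^25=26  17^26=20
So 17^26 ≡ 20 (mod 211), giving k = 26.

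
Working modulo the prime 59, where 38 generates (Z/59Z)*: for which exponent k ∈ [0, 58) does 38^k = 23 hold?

45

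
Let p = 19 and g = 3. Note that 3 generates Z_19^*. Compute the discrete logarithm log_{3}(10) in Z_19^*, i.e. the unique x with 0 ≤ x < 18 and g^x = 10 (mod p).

Successive powers of 3 modulo 19:
  3^0=1  3^1=3  3^2=9  3^3=8  3^4=5  3^5=15
  3^6=7  3^7=2  3^8=6  3^9=18  3^10=16  3^11=10
So 3^11 ≡ 10 (mod 19), giving x = 11.

11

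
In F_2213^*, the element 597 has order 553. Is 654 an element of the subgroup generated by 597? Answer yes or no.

no

654 ∈ ⟨597⟩ iff 654^553 ≡ 1 (mod 2213), since |⟨597⟩| = 553.
654^553 mod 2213 = 1083.
Since 1083 ≠ 1, 654 does not lie in the subgroup.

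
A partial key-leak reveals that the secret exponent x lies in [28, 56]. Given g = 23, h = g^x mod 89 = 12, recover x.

33

Compute 23^28 mod 89 = 22, then multiply by 23 repeatedly:
  23^28=22  23^29=61  23^30=68  23^31=51  23^32=16
  23^33=12
Found 12 at exponent 33.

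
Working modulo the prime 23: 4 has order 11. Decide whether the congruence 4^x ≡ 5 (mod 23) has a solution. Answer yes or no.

5 ∈ ⟨4⟩ iff 5^11 ≡ 1 (mod 23), since |⟨4⟩| = 11.
5^11 mod 23 = 22.
Since 22 ≠ 1, 5 does not lie in the subgroup.

no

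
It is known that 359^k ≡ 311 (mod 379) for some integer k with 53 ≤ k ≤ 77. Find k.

72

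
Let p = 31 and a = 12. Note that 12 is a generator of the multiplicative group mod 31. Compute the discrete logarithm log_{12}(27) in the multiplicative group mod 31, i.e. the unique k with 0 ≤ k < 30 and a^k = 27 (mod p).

27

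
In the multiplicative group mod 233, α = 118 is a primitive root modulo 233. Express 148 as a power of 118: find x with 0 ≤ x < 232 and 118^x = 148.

24

Successive powers of 118 modulo 233:
  118^0=1  118^1=118  118^2=177  118^3=149  118^4=107  118^5=44
  118^6=66  118^7=99  118^8=32  118^9=48  118^10=72  118^11=108
  118^12=162  118^13=10  118^14=15  118^15=139  118^16=92  118^17=138
  118^18=207  118^19=194  118^20=58  118^21=87  118^22=14  118^23=21
  118^24=148
So 118^24 ≡ 148 (mod 233), giving x = 24.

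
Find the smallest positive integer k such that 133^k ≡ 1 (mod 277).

138

The order of 133 must divide p − 1 = 276 = 2^2 · 3 · 23.
Divisors: 1, 2, 3, 4, 6, 12, 23, 46, 69, 92, 138, 276.
Check each in increasing order: 133^1 ≡ 133;  133^2 ≡ 238;  133^3 ≡ 76;  133^4 ≡ 136;  133^6 ≡ 236;  133^12 ≡ 19;  133^23 ≡ 161;  133^46 ≡ 160;  133^69 ≡ 276;  133^92 ≡ 116;  133^138 ≡ 1.
Smallest exponent giving 1 is 138.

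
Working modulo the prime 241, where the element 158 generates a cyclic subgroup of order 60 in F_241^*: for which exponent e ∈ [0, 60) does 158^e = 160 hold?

Baby-step giant-step with m = ceil(sqrt(60)) = 8.
Baby table (158^j mod 241 for j=0..7):
  0:1  1:158  2:141  3:106  4:119  5:4  6:150  7:82
Giant step factor: 158^(-8) ≡ 54 (mod 241).
Scan 160·54^i mod 241 for i = 0, 1, …:
  i=0: 160   i=1: 205   i=2: 225   i=3: 100
  i=4: 98   i=5: 231   i=6: 183   i=7: 1
Match at i=7, j=0: e = 7·8 + 0 = 56.

56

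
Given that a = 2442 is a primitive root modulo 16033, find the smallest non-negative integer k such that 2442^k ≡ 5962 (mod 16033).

Baby-step giant-step with m = ceil(sqrt(16032)) = 127.
Baby table (2442^j mod 16033 for j=0..126):
  0:1  1:2442  2:15121  3:1483  4:14061  5:10309  6:2768  7:9563
  8:8798  9:496  10:8757  11:12605  12:14083  13:15934  14:14770  15:10123
  16:13513  17:2832  18:5521  19:14562  20:15243  21:10813  22:15028  23:14872
  24:2679  25:654  26:9801  27:12806  28:7902  29:8985  30:8226  31:14576
  32:1332  33:14078  34:3724  35:3297  36:2708  37:7340  38:15419  39:7714
  40:14846  41:3319  42:8333  43:3309  44:15979  45:12429  46:1149  47:83
  48:10290  49:4469  50:10858  51:12687  52:5898  53:5282  54:8112  55:8749
  56:9102  57:5346  58:4070  59:14513  60:7816  61:7402  62:6493  63:15302
  64:10594  65:9319  66:6171  67:14595  68:15664  69:12783  70:15868  71:13928
  72:6183  73:11833  74:4720  75:14546  76:8237  77:9372  78:7333  79:14358
  80:14098  81:4465  82:1090  83:302  84:15999  85:13170  86:14975  87:13710
  88:2916  89:2220  90:2086  91:11551  92:5495  93:15202  94:6889  95:4321
  96:2168  97:3366  98:10876  99:8544  100:5515  101:15943  102:4682  103:1915
  104:10827  105:1117  106:2104  107:7408  108:5112  109:9830  110:3459  111:13520
  112:3893  113:15170  114:8910  115:1439  116:2811  117:2338  118:1648  119:133
  120:4126  121:6968  122:4843  123:10285  124:8292  125:15418  126:5272
Giant step factor: 2442^(-127) ≡ 12943 (mod 16033).
Scan 5962·12943^i mod 16033 for i = 0, 1, …:
  i=0: 5962   i=1: 15370   i=2: 12479   i=3: 15288
  i=4: 9331   i=5: 10577   i=6: 8357   i=7: 6033
  i=8: 4409   i=9: 4240     …   i=107: 14787
  i=108: 2220
Match at i=108, j=89: k = 108·127 + 89 = 13805.

13805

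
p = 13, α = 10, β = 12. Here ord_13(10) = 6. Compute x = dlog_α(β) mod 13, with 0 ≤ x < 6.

3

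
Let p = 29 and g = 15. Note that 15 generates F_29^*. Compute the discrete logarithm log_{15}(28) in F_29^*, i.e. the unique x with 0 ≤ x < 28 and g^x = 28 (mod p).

14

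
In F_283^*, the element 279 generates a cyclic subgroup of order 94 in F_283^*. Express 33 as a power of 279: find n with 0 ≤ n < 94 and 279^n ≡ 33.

63

Baby-step giant-step with m = ceil(sqrt(94)) = 10.
Baby table (279^j mod 283 for j=0..9):
  0:1  1:279  2:16  3:219  4:256  5:108  6:134  7:30
  8:163  9:197
Giant step factor: 279^(-10) ≡ 116 (mod 283).
Scan 33·116^i mod 283 for i = 0, 1, …:
  i=0: 33   i=1: 149   i=2: 21   i=3: 172
  i=4: 142   i=5: 58   i=6: 219
Match at i=6, j=3: n = 6·10 + 3 = 63.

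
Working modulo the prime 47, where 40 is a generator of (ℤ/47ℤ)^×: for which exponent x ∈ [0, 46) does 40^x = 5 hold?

Baby-step giant-step with m = ceil(sqrt(46)) = 7.
Baby table (40^j mod 47 for j=0..6):
  0:1  1:40  2:2  3:33  4:4  5:19  6:8
Giant step factor: 40^(-7) ≡ 26 (mod 47).
Scan 5·26^i mod 47 for i = 0, 1, …:
  i=0: 5   i=1: 36   i=2: 43   i=3: 37
  i=4: 22   i=5: 8
Match at i=5, j=6: x = 5·7 + 6 = 41.

41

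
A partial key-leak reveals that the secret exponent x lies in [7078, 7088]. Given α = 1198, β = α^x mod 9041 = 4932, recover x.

7084

Compute 1198^7078 mod 9041 = 215, then multiply by 1198 repeatedly:
  1198^7078=215  1198^7079=4422  1198^7080=8571  1198^7081=6523  1198^7082=3130
  1198^7083=6766  1198^7084=4932
Found 4932 at exponent 7084.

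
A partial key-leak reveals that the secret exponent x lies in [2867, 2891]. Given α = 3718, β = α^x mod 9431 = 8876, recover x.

2891

Compute 3718^2867 mod 9431 = 7434, then multiply by 3718 repeatedly:
  3718^2867=7434  3718^2868=6782  3718^2869=6413  3718^2870=1966  3718^2871=563
  3718^2872=8983  3718^2873=3623  3718^2874=2846  3718^2875=9277  3718^2876=2719
  3718^2877=8641  3718^2878=5252  3718^2879=4766  3718^2880=8570  3718^2881=5342
  3718^2882=9301  3718^2883=7072  3718^2884=68  3718^2885=7618  3718^2886=2431
  3718^2887=3560  3718^2888=4387  3718^2889=4667  3718^2890=8297  3718^2891=8876
Found 8876 at exponent 2891.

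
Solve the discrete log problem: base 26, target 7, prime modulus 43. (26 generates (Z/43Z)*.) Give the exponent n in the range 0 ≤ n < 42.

Baby-step giant-step with m = ceil(sqrt(42)) = 7.
Baby table (26^j mod 43 for j=0..6):
  0:1  1:26  2:31  3:32  4:15  5:3  6:35
Giant step factor: 26^(-7) ≡ 37 (mod 43).
Scan 7·37^i mod 43 for i = 0, 1, …:
  i=0: 7   i=1: 1
Match at i=1, j=0: n = 1·7 + 0 = 7.

7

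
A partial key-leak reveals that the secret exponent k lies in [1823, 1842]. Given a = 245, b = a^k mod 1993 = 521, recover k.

1835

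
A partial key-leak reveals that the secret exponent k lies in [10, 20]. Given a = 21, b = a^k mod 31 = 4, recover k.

12

Compute 21^10 mod 31 = 5, then multiply by 21 repeatedly:
  21^10=5  21^11=12  21^12=4
Found 4 at exponent 12.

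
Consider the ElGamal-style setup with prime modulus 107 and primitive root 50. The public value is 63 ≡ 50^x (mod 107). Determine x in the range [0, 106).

99

Baby-step giant-step with m = ceil(sqrt(106)) = 11.
Baby table (50^j mod 107 for j=0..10):
  0:1  1:50  2:39  3:24  4:23  5:80  6:41  7:17
  8:101  9:21  10:87
Giant step factor: 50^(-11) ≡ 26 (mod 107).
Scan 63·26^i mod 107 for i = 0, 1, …:
  i=0: 63   i=1: 33   i=2: 2   i=3: 52
  i=4: 68   i=5: 56   i=6: 65   i=7: 85
  i=8: 70   i=9: 1
Match at i=9, j=0: x = 9·11 + 0 = 99.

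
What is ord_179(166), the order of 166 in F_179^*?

178

The order of 166 must divide p − 1 = 178 = 2 · 89.
Divisors: 1, 2, 89, 178.
Check each in increasing order: 166^1 ≡ 166;  166^2 ≡ 169;  166^89 ≡ 178;  166^178 ≡ 1.
Smallest exponent giving 1 is 178.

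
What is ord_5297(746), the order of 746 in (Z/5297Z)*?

1324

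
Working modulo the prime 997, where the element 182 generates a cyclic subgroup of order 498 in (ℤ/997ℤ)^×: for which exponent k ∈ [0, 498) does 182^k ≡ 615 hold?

98

Baby-step giant-step with m = ceil(sqrt(498)) = 23.
Baby table (182^j mod 997 for j=0..22):
  0:1  1:182  2:223  3:706  4:876  5:909  6:933  7:316
  8:683  9:678  10:765  11:647  12:108  13:713  14:156  15:476
  16:890  17:466  18:67  19:230  20:983  21:443  22:866
Giant step factor: 182^(-23) ≡ 684 (mod 997).
Scan 615·684^i mod 997 for i = 0, 1, …:
  i=0: 615   i=1: 923   i=2: 231   i=3: 478
  i=4: 933
Match at i=4, j=6: k = 4·23 + 6 = 98.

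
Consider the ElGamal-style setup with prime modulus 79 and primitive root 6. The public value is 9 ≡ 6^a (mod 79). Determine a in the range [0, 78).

Baby-step giant-step with m = ceil(sqrt(78)) = 9.
Baby table (6^j mod 79 for j=0..8):
  0:1  1:6  2:36  3:58  4:32  5:34  6:46  7:39
  8:76
Giant step factor: 6^(-9) ≡ 57 (mod 79).
Scan 9·57^i mod 79 for i = 0, 1, …:
  i=0: 9   i=1: 39
Match at i=1, j=7: a = 1·9 + 7 = 16.

16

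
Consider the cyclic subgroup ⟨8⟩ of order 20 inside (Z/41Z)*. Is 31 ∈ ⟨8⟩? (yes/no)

yes

31 ∈ ⟨8⟩ iff 31^20 ≡ 1 (mod 41), since |⟨8⟩| = 20.
31^20 mod 41 = 1.
Since 1 = 1, 31 lies in the subgroup.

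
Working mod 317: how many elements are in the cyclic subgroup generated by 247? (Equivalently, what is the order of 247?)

The order of 247 must divide p − 1 = 316 = 2^2 · 79.
Divisors: 1, 2, 4, 79, 158, 316.
Check each in increasing order: 247^1 ≡ 247;  247^2 ≡ 145;  247^4 ≡ 103;  247^79 ≡ 1.
Smallest exponent giving 1 is 79.

79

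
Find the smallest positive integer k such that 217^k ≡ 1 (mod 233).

The order of 217 must divide p − 1 = 232 = 2^3 · 29.
Divisors: 1, 2, 4, 8, 29, 58, 116, 232.
Check each in increasing order: 217^1 ≡ 217;  217^2 ≡ 23;  217^4 ≡ 63;  217^8 ≡ 8;  217^29 ≡ 232;  217^58 ≡ 1.
Smallest exponent giving 1 is 58.

58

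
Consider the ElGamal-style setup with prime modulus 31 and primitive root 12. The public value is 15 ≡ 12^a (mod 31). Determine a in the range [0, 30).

9

Successive powers of 12 modulo 31:
  12^0=1  12^1=12  12^2=20  12^3=23  12^4=28  12^5=26
  12^6=2  12^7=24  12^8=9  12^9=15
So 12^9 ≡ 15 (mod 31), giving a = 9.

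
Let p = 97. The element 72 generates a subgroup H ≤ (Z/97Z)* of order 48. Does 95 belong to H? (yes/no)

yes

95 ∈ ⟨72⟩ iff 95^48 ≡ 1 (mod 97), since |⟨72⟩| = 48.
95^48 mod 97 = 1.
Since 1 = 1, 95 lies in the subgroup.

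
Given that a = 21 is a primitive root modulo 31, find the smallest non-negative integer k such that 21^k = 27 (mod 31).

Successive powers of 21 modulo 31:
  21^0=1  21^1=21  21^2=7  21^3=23  21^4=18  21^5=6
  21^6=2  21^7=11  21^8=14  21^9=15  21^10=5  21^11=12
  21^12=4  21^13=22  21^14=28  21^15=30  21^16=10  21^17=24
  21^18=8  21^19=13  21^20=25  21^21=29  21^22=20  21^23=17
  21^24=16  21^25=26  21^26=19  21^27=27
So 21^27 ≡ 27 (mod 31), giving k = 27.

27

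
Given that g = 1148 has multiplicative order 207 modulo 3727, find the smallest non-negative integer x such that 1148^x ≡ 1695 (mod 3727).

42

Baby-step giant-step with m = ceil(sqrt(207)) = 15.
Baby table (1148^j mod 3727 for j=0..14):
  0:1  1:1148  2:2273  3:504  4:907  5:1403  6:580  7:2434
  8:2709  9:1614  10:553  11:1254  12:970  13:2914  14:2153
Giant step factor: 1148^(-15) ≡ 313 (mod 3727).
Scan 1695·313^i mod 3727 for i = 0, 1, …:
  i=0: 1695   i=1: 1301   i=2: 970
Match at i=2, j=12: x = 2·15 + 12 = 42.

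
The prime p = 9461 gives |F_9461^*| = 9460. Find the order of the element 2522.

The order of 2522 must divide p − 1 = 9460 = 2^2 · 5 · 11 · 43.
Divisors: 1, 2, 4, 5, 10, 11, 20, 22, 43, 44, 55, 86, 110, 172, 215, 220, 430, 473, 860, 946, 1892, 2365, 4730, 9460.
Check each in increasing order: 2522^1 ≡ 2522;  2522^2 ≡ 2692;  2522^4 ≡ 9199;  2522^5 ≡ 1506;  2522^10 ≡ 6857;  2522^11 ≡ 8107;  2522^20 ≡ 6740;  2522^22 ≡ 7343;  2522^43 ≡ 2544;  2522^44 ≡ 1410;  2522^55 ≡ 1982;  2522^86 ≡ 612;  2522^110 ≡ 2009;  2522^172 ≡ 5565;  2522^215 ≡ 3704;  2522^220 ≡ 5695;  2522^430 ≡ 1166;  2522^473 ≡ 5011;  2522^860 ≡ 6633;  2522^946 ≡ 627;  2522^1892 ≡ 5228;  2522^2365 ≡ 9460;  2522^4730 ≡ 1.
Smallest exponent giving 1 is 4730.

4730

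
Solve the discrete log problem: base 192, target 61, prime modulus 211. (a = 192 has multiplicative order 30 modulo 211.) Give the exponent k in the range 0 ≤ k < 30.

Successive powers of 192 modulo 211:
  192^0=1  192^1=192  192^2=150  192^3=104  192^4=134  192^5=197
  192^6=55  192^7=10  192^8=21  192^9=23  192^10=196  192^11=74
  192^12=71  192^13=128  192^14=100  192^15=210  192^16=19  192^17=61
So 192^17 ≡ 61 (mod 211), giving k = 17.

17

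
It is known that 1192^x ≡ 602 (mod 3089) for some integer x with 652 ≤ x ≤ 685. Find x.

Compute 1192^652 mod 3089 = 1375, then multiply by 1192 repeatedly:
  1192^652=1375  1192^653=1830  1192^654=526  1192^655=3014  1192^656=181
  1192^657=2611  1192^658=1689  1192^659=2349  1192^660=1374  1192^661=638
  1192^662=602
Found 602 at exponent 662.

662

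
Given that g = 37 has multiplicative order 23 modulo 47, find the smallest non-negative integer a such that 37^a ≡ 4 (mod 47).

Successive powers of 37 modulo 47:
  37^0=1  37^1=37  37^2=6  37^3=34  37^4=36  37^5=16
  37^6=28  37^7=2  37^8=27  37^9=12  37^10=21  37^11=25
  37^12=32  37^13=9  37^14=4
So 37^14 ≡ 4 (mod 47), giving a = 14.

14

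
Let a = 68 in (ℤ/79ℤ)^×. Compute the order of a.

78

The order of 68 must divide p − 1 = 78 = 2 · 3 · 13.
Divisors: 1, 2, 3, 6, 13, 26, 39, 78.
Check each in increasing order: 68^1 ≡ 68;  68^2 ≡ 42;  68^3 ≡ 12;  68^6 ≡ 65;  68^13 ≡ 56;  68^26 ≡ 55;  68^39 ≡ 78;  68^78 ≡ 1.
Smallest exponent giving 1 is 78.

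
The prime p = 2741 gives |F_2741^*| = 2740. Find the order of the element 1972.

The order of 1972 must divide p − 1 = 2740 = 2^2 · 5 · 137.
Divisors: 1, 2, 4, 5, 10, 20, 137, 274, 548, 685, 1370, 2740.
Check each in increasing order: 1972^1 ≡ 1972;  1972^2 ≡ 2046;  1972^4 ≡ 609;  1972^5 ≡ 390;  1972^10 ≡ 1345;  1972^20 ≡ 2706;  1972^137 ≡ 2292;  1972^274 ≡ 1508;  1972^548 ≡ 1775;  1972^685 ≡ 656;  1972^1370 ≡ 2740;  1972^2740 ≡ 1.
Smallest exponent giving 1 is 2740.

2740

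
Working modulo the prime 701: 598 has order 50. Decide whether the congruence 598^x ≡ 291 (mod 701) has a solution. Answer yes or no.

no

291 ∈ ⟨598⟩ iff 291^50 ≡ 1 (mod 701), since |⟨598⟩| = 50.
291^50 mod 701 = 534.
Since 534 ≠ 1, 291 does not lie in the subgroup.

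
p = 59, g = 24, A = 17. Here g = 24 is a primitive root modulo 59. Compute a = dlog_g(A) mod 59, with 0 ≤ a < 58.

50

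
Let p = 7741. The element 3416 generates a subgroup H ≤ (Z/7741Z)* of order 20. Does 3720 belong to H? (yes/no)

yes

3720 ∈ ⟨3416⟩ iff 3720^20 ≡ 1 (mod 7741), since |⟨3416⟩| = 20.
3720^20 mod 7741 = 1.
Since 1 = 1, 3720 lies in the subgroup.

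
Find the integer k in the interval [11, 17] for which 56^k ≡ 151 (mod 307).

Compute 56^11 mod 307 = 151, then multiply by 56 repeatedly:
  56^11=151
Found 151 at exponent 11.

11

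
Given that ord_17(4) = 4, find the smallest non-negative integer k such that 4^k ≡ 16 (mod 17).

2

Successive powers of 4 modulo 17:
  4^0=1  4^1=4  4^2=16
So 4^2 ≡ 16 (mod 17), giving k = 2.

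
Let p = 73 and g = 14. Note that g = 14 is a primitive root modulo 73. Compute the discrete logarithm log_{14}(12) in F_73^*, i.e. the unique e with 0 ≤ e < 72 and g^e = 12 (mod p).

Baby-step giant-step with m = ceil(sqrt(72)) = 9.
Baby table (14^j mod 73 for j=0..8):
  0:1  1:14  2:50  3:43  4:18  5:33  6:24  7:44
  8:32
Giant step factor: 14^(-9) ≡ 22 (mod 73).
Scan 12·22^i mod 73 for i = 0, 1, …:
  i=0: 12   i=1: 45   i=2: 41   i=3: 26
  i=4: 61   i=5: 28   i=6: 32
Match at i=6, j=8: e = 6·9 + 8 = 62.

62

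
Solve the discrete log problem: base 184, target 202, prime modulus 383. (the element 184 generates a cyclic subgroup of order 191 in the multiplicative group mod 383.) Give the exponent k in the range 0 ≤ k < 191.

Baby-step giant-step with m = ceil(sqrt(191)) = 14.
Baby table (184^j mod 383 for j=0..13):
  0:1  1:184  2:152  3:9  4:124  5:219  6:81  7:350
  8:56  9:346  10:86  11:121  12:50  13:8
Giant step factor: 184^(-14) ≡ 300 (mod 383).
Scan 202·300^i mod 383 for i = 0, 1, …:
  i=0: 202   i=1: 86
Match at i=1, j=10: k = 1·14 + 10 = 24.

24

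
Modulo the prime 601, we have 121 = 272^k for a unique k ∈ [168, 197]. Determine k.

Compute 272^168 mod 601 = 490, then multiply by 272 repeatedly:
  272^168=490  272^169=459  272^170=441  272^171=353  272^172=457
  272^173=498  272^174=231  272^175=328  272^176=268  272^177=175
  272^178=121
Found 121 at exponent 178.

178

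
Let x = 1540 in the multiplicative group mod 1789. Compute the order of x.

596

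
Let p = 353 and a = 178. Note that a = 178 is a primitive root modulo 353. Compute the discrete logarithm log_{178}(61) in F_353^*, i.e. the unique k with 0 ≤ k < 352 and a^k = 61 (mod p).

Baby-step giant-step with m = ceil(sqrt(352)) = 19.
Baby table (178^j mod 353 for j=0..18):
  0:1  1:178  2:267  3:224  4:336  5:151  6:50  7:75
  8:289  9:257  10:209  11:137  12:29  13:220  14:330  15:142
  16:213  17:143  18:38
Giant step factor: 178^(-19) ≡ 192 (mod 353).
Scan 61·192^i mod 353 for i = 0, 1, …:
  i=0: 61   i=1: 63   i=2: 94   i=3: 45
  i=4: 168   i=5: 133   i=6: 120   i=7: 95
  i=8: 237   i=9: 320     …   i=13: 48
  i=14: 38
Match at i=14, j=18: k = 14·19 + 18 = 284.

284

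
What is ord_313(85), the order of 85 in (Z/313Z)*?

78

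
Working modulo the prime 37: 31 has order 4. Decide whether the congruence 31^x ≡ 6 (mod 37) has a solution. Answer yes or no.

6 ∈ ⟨31⟩ iff 6^4 ≡ 1 (mod 37), since |⟨31⟩| = 4.
6^4 mod 37 = 1.
Since 1 = 1, 6 lies in the subgroup.

yes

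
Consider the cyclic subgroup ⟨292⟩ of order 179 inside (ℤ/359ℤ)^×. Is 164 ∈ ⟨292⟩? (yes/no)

164 ∈ ⟨292⟩ iff 164^179 ≡ 1 (mod 359), since |⟨292⟩| = 179.
164^179 mod 359 = 1.
Since 1 = 1, 164 lies in the subgroup.

yes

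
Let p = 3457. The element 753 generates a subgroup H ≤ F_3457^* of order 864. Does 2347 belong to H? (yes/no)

2347 ∈ ⟨753⟩ iff 2347^864 ≡ 1 (mod 3457), since |⟨753⟩| = 864.
2347^864 mod 3457 = 2749.
Since 2749 ≠ 1, 2347 does not lie in the subgroup.

no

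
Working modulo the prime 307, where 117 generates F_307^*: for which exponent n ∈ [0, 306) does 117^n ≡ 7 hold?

206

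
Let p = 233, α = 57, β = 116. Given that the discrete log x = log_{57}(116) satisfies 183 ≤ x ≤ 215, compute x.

Compute 57^183 mod 233 = 68, then multiply by 57 repeatedly:
  57^183=68  57^184=148  57^185=48  57^186=173  57^187=75
  57^188=81  57^189=190  57^190=112  57^191=93  57^192=175
  57^193=189  57^194=55  57^195=106  57^196=217  57^197=20
  57^198=208  57^199=206  57^200=92  57^201=118  57^202=202
  57^203=97  57^204=170  57^205=137  57^206=120  57^207=83
  57^208=71  57^209=86  57^210=9  57^211=47  57^212=116
Found 116 at exponent 212.

212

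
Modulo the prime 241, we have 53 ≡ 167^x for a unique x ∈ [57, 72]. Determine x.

58

Compute 167^57 mod 241 = 224, then multiply by 167 repeatedly:
  167^57=224  167^58=53
Found 53 at exponent 58.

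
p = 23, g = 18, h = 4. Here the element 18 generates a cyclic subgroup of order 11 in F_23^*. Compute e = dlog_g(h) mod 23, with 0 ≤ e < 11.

4

Successive powers of 18 modulo 23:
  18^0=1  18^1=18  18^2=2  18^3=13  18^4=4
So 18^4 ≡ 4 (mod 23), giving e = 4.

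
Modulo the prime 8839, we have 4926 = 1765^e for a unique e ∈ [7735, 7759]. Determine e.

Compute 1765^7735 mod 8839 = 4962, then multiply by 1765 repeatedly:
  1765^7735=4962  1765^7736=7320  1765^7737=6021  1765^7738=2587  1765^7739=5131
  1765^7740=5079  1765^7741=1689  1765^7742=2342  1765^7743=5817  1765^7744=4926
Found 4926 at exponent 7744.

7744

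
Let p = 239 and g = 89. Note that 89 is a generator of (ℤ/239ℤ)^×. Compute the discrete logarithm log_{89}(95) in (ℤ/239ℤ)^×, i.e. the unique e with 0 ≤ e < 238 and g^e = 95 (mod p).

Successive powers of 89 modulo 239:
  89^0=1  89^1=89  89^2=34  89^3=158  89^4=200  89^5=114
  89^6=108  89^7=52  89^8=87  89^9=95
So 89^9 ≡ 95 (mod 239), giving e = 9.

9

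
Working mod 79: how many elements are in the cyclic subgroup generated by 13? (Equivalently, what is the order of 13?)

39

The order of 13 must divide p − 1 = 78 = 2 · 3 · 13.
Divisors: 1, 2, 3, 6, 13, 26, 39, 78.
Check each in increasing order: 13^1 ≡ 13;  13^2 ≡ 11;  13^3 ≡ 64;  13^6 ≡ 67;  13^13 ≡ 55;  13^26 ≡ 23;  13^39 ≡ 1.
Smallest exponent giving 1 is 39.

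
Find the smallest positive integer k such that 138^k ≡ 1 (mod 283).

141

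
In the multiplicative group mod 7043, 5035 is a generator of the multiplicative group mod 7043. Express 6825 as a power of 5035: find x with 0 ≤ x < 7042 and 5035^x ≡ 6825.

2249

Baby-step giant-step with m = ceil(sqrt(7042)) = 84.
Baby table (5035^j mod 7043 for j=0..83):
  0:1  1:5035  2:3468  3:1783  4:4623  5:6733  6:2696  7:2499
  8:3667  9:3642  10:4541  11:2357  12:40  13:4196  14:4903  15:890
  16:1802  17:1686  18:2195  19:1358  20:5820  21:4820  22:5565  23:2721
  24:1600  25:5851  26:5959  27:385  28:1650  29:4053  30:3284  31:5019
  32:381  33:2639  34:4267  35:3195  36:613  37:1621  38:5941  39:1314
  40:2613  41:131  42:4586  43:3556  44:1154  45:6958  46:1648  47:1026
  48:3391  49:1453  50:5221  51:3259  52:5918  53:5240  54:322  55:1380
  56:3902  57:3643  58:2533  59:5825  60:1823  61:1776  62:4593  63:3586
  64:4301  65:5353  66:5837  67:5899  68:1134  69:4860  70:2718  71:581
  72:2490  73:610  74:602  75:2580  76:3008  77:2830  78:1061  79:3541
  80:3102  81:4239  82:3075  83:2111
Giant step factor: 5035^(-84) ≡ 247 (mod 7043).
Scan 6825·247^i mod 7043 for i = 0, 1, …:
  i=0: 6825   i=1: 2498   i=2: 4265   i=3: 4048
  i=4: 6793   i=5: 1637   i=6: 2888   i=7: 1993
  i=8: 6304   i=9: 585     …   i=25: 3700
  i=26: 5353
Match at i=26, j=65: x = 26·84 + 65 = 2249.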